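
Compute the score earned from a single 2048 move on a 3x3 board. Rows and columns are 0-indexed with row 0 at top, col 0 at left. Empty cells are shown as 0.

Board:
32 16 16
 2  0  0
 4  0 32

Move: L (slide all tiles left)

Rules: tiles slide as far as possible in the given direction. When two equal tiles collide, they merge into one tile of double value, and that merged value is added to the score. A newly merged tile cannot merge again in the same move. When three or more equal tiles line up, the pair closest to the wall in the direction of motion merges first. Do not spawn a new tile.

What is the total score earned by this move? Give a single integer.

Answer: 32

Derivation:
Slide left:
row 0: [32, 16, 16] -> [32, 32, 0]  score +32 (running 32)
row 1: [2, 0, 0] -> [2, 0, 0]  score +0 (running 32)
row 2: [4, 0, 32] -> [4, 32, 0]  score +0 (running 32)
Board after move:
32 32  0
 2  0  0
 4 32  0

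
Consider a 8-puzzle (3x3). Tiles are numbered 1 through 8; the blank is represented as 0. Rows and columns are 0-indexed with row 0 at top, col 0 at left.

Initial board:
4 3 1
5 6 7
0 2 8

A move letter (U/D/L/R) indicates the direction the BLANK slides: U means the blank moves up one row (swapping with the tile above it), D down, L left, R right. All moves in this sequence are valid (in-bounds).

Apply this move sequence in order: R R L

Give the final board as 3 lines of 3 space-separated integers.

After move 1 (R):
4 3 1
5 6 7
2 0 8

After move 2 (R):
4 3 1
5 6 7
2 8 0

After move 3 (L):
4 3 1
5 6 7
2 0 8

Answer: 4 3 1
5 6 7
2 0 8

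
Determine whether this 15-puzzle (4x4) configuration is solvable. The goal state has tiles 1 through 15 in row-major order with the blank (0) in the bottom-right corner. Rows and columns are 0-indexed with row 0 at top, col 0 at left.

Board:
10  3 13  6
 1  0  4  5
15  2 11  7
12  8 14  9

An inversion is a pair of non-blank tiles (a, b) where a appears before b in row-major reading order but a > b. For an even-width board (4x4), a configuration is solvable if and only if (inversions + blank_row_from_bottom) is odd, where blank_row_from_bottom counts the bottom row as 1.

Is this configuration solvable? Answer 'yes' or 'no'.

Answer: yes

Derivation:
Inversions: 40
Blank is in row 1 (0-indexed from top), which is row 3 counting from the bottom (bottom = 1).
40 + 3 = 43, which is odd, so the puzzle is solvable.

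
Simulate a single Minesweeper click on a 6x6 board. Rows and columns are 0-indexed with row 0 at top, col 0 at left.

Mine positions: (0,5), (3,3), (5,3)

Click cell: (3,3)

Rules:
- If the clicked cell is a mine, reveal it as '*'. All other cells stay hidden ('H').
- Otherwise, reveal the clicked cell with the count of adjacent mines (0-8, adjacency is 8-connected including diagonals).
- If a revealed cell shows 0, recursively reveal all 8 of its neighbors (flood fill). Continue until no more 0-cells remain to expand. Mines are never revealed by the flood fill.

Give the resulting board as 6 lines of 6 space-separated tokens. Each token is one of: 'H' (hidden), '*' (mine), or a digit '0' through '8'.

H H H H H H
H H H H H H
H H H H H H
H H H * H H
H H H H H H
H H H H H H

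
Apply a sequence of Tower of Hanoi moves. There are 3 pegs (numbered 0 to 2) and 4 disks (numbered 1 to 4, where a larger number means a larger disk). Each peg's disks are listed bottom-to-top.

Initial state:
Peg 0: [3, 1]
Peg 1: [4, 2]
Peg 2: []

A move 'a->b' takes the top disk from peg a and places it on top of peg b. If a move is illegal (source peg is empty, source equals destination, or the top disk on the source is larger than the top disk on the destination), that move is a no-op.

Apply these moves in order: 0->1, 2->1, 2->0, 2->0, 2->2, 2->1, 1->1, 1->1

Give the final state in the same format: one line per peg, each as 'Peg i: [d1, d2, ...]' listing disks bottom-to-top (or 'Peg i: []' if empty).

Answer: Peg 0: [3]
Peg 1: [4, 2, 1]
Peg 2: []

Derivation:
After move 1 (0->1):
Peg 0: [3]
Peg 1: [4, 2, 1]
Peg 2: []

After move 2 (2->1):
Peg 0: [3]
Peg 1: [4, 2, 1]
Peg 2: []

After move 3 (2->0):
Peg 0: [3]
Peg 1: [4, 2, 1]
Peg 2: []

After move 4 (2->0):
Peg 0: [3]
Peg 1: [4, 2, 1]
Peg 2: []

After move 5 (2->2):
Peg 0: [3]
Peg 1: [4, 2, 1]
Peg 2: []

After move 6 (2->1):
Peg 0: [3]
Peg 1: [4, 2, 1]
Peg 2: []

After move 7 (1->1):
Peg 0: [3]
Peg 1: [4, 2, 1]
Peg 2: []

After move 8 (1->1):
Peg 0: [3]
Peg 1: [4, 2, 1]
Peg 2: []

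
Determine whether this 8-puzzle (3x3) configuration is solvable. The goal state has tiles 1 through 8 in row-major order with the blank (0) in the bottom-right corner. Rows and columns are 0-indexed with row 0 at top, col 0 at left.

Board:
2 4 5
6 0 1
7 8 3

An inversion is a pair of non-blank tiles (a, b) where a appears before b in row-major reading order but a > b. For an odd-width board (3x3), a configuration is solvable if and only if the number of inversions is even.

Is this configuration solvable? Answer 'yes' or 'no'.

Answer: no

Derivation:
Inversions (pairs i<j in row-major order where tile[i] > tile[j] > 0): 9
9 is odd, so the puzzle is not solvable.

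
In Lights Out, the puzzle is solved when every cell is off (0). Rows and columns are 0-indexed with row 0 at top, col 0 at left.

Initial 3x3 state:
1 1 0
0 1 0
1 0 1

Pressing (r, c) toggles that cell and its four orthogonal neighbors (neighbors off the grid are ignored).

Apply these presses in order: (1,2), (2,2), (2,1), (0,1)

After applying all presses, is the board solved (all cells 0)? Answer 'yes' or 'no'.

Answer: yes

Derivation:
After press 1 at (1,2):
1 1 1
0 0 1
1 0 0

After press 2 at (2,2):
1 1 1
0 0 0
1 1 1

After press 3 at (2,1):
1 1 1
0 1 0
0 0 0

After press 4 at (0,1):
0 0 0
0 0 0
0 0 0

Lights still on: 0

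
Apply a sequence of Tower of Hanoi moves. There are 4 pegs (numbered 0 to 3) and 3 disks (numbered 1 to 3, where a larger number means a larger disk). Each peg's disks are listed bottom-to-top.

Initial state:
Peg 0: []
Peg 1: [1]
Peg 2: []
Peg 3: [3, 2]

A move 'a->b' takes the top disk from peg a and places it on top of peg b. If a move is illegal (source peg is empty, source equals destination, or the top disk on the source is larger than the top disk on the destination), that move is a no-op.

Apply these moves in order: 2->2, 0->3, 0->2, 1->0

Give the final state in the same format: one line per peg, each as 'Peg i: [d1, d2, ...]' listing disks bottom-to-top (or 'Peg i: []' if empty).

Answer: Peg 0: [1]
Peg 1: []
Peg 2: []
Peg 3: [3, 2]

Derivation:
After move 1 (2->2):
Peg 0: []
Peg 1: [1]
Peg 2: []
Peg 3: [3, 2]

After move 2 (0->3):
Peg 0: []
Peg 1: [1]
Peg 2: []
Peg 3: [3, 2]

After move 3 (0->2):
Peg 0: []
Peg 1: [1]
Peg 2: []
Peg 3: [3, 2]

After move 4 (1->0):
Peg 0: [1]
Peg 1: []
Peg 2: []
Peg 3: [3, 2]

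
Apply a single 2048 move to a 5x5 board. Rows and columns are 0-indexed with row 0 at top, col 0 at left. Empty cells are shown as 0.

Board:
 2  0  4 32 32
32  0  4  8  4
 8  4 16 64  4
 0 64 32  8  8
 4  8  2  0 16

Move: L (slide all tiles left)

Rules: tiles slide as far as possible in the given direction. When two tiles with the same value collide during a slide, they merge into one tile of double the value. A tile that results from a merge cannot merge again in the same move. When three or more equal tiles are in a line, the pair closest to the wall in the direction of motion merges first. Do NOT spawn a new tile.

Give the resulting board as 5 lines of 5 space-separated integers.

Answer:  2  4 64  0  0
32  4  8  4  0
 8  4 16 64  4
64 32 16  0  0
 4  8  2 16  0

Derivation:
Slide left:
row 0: [2, 0, 4, 32, 32] -> [2, 4, 64, 0, 0]
row 1: [32, 0, 4, 8, 4] -> [32, 4, 8, 4, 0]
row 2: [8, 4, 16, 64, 4] -> [8, 4, 16, 64, 4]
row 3: [0, 64, 32, 8, 8] -> [64, 32, 16, 0, 0]
row 4: [4, 8, 2, 0, 16] -> [4, 8, 2, 16, 0]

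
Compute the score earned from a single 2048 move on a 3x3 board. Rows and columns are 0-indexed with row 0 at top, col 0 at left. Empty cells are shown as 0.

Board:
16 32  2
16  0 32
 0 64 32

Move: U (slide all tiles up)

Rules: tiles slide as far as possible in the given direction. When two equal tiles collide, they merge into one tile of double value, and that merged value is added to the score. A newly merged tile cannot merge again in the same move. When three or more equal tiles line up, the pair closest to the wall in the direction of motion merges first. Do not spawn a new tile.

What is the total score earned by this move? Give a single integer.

Answer: 96

Derivation:
Slide up:
col 0: [16, 16, 0] -> [32, 0, 0]  score +32 (running 32)
col 1: [32, 0, 64] -> [32, 64, 0]  score +0 (running 32)
col 2: [2, 32, 32] -> [2, 64, 0]  score +64 (running 96)
Board after move:
32 32  2
 0 64 64
 0  0  0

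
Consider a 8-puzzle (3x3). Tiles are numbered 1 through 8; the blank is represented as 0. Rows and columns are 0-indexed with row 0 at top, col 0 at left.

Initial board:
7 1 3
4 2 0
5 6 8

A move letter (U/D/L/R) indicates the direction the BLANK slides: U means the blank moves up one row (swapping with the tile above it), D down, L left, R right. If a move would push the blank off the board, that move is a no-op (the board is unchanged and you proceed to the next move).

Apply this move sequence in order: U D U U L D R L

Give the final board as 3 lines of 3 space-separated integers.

Answer: 7 2 1
4 0 3
5 6 8

Derivation:
After move 1 (U):
7 1 0
4 2 3
5 6 8

After move 2 (D):
7 1 3
4 2 0
5 6 8

After move 3 (U):
7 1 0
4 2 3
5 6 8

After move 4 (U):
7 1 0
4 2 3
5 6 8

After move 5 (L):
7 0 1
4 2 3
5 6 8

After move 6 (D):
7 2 1
4 0 3
5 6 8

After move 7 (R):
7 2 1
4 3 0
5 6 8

After move 8 (L):
7 2 1
4 0 3
5 6 8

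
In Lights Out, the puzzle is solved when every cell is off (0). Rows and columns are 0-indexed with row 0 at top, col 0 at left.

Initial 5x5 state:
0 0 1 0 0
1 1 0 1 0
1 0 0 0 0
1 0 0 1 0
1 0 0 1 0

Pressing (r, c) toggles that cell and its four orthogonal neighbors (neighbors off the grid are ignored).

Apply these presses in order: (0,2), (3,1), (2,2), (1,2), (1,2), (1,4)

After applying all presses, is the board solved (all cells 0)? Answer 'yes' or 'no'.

After press 1 at (0,2):
0 1 0 1 0
1 1 1 1 0
1 0 0 0 0
1 0 0 1 0
1 0 0 1 0

After press 2 at (3,1):
0 1 0 1 0
1 1 1 1 0
1 1 0 0 0
0 1 1 1 0
1 1 0 1 0

After press 3 at (2,2):
0 1 0 1 0
1 1 0 1 0
1 0 1 1 0
0 1 0 1 0
1 1 0 1 0

After press 4 at (1,2):
0 1 1 1 0
1 0 1 0 0
1 0 0 1 0
0 1 0 1 0
1 1 0 1 0

After press 5 at (1,2):
0 1 0 1 0
1 1 0 1 0
1 0 1 1 0
0 1 0 1 0
1 1 0 1 0

After press 6 at (1,4):
0 1 0 1 1
1 1 0 0 1
1 0 1 1 1
0 1 0 1 0
1 1 0 1 0

Lights still on: 15

Answer: no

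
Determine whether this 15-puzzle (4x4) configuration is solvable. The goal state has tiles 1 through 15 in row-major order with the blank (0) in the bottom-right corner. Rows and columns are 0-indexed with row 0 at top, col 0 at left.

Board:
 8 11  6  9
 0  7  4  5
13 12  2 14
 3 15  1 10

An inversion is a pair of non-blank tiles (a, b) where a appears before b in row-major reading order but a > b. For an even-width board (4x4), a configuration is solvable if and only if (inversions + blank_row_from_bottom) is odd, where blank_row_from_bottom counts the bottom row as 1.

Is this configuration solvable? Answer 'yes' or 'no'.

Inversions: 54
Blank is in row 1 (0-indexed from top), which is row 3 counting from the bottom (bottom = 1).
54 + 3 = 57, which is odd, so the puzzle is solvable.

Answer: yes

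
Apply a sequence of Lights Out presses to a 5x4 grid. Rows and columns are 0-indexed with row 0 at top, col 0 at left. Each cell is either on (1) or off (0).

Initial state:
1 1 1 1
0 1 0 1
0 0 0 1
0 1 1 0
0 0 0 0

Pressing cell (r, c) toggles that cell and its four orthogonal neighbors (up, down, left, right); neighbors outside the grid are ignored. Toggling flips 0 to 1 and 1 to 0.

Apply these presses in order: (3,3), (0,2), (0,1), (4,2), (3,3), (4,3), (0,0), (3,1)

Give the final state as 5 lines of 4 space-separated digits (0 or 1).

After press 1 at (3,3):
1 1 1 1
0 1 0 1
0 0 0 0
0 1 0 1
0 0 0 1

After press 2 at (0,2):
1 0 0 0
0 1 1 1
0 0 0 0
0 1 0 1
0 0 0 1

After press 3 at (0,1):
0 1 1 0
0 0 1 1
0 0 0 0
0 1 0 1
0 0 0 1

After press 4 at (4,2):
0 1 1 0
0 0 1 1
0 0 0 0
0 1 1 1
0 1 1 0

After press 5 at (3,3):
0 1 1 0
0 0 1 1
0 0 0 1
0 1 0 0
0 1 1 1

After press 6 at (4,3):
0 1 1 0
0 0 1 1
0 0 0 1
0 1 0 1
0 1 0 0

After press 7 at (0,0):
1 0 1 0
1 0 1 1
0 0 0 1
0 1 0 1
0 1 0 0

After press 8 at (3,1):
1 0 1 0
1 0 1 1
0 1 0 1
1 0 1 1
0 0 0 0

Answer: 1 0 1 0
1 0 1 1
0 1 0 1
1 0 1 1
0 0 0 0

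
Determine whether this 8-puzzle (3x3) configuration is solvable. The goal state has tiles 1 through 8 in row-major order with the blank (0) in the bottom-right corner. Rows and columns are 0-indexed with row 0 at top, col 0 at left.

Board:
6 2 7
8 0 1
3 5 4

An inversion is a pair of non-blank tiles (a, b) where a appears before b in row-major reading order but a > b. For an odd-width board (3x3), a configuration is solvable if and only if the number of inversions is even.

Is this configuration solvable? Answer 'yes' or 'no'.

Answer: no

Derivation:
Inversions (pairs i<j in row-major order where tile[i] > tile[j] > 0): 15
15 is odd, so the puzzle is not solvable.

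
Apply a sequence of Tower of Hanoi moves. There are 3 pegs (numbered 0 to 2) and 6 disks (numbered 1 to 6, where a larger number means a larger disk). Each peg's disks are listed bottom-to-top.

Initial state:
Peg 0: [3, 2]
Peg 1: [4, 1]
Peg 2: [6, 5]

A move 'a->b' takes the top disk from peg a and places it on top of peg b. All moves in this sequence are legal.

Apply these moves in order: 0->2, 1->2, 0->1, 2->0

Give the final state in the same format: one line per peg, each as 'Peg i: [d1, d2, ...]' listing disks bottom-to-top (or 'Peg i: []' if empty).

Answer: Peg 0: [1]
Peg 1: [4, 3]
Peg 2: [6, 5, 2]

Derivation:
After move 1 (0->2):
Peg 0: [3]
Peg 1: [4, 1]
Peg 2: [6, 5, 2]

After move 2 (1->2):
Peg 0: [3]
Peg 1: [4]
Peg 2: [6, 5, 2, 1]

After move 3 (0->1):
Peg 0: []
Peg 1: [4, 3]
Peg 2: [6, 5, 2, 1]

After move 4 (2->0):
Peg 0: [1]
Peg 1: [4, 3]
Peg 2: [6, 5, 2]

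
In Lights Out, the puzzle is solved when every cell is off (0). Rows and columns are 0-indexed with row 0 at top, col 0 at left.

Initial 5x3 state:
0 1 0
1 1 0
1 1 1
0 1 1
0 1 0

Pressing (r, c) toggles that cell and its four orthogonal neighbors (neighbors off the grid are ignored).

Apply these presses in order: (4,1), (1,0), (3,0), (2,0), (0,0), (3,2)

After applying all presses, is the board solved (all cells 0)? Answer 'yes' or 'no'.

After press 1 at (4,1):
0 1 0
1 1 0
1 1 1
0 0 1
1 0 1

After press 2 at (1,0):
1 1 0
0 0 0
0 1 1
0 0 1
1 0 1

After press 3 at (3,0):
1 1 0
0 0 0
1 1 1
1 1 1
0 0 1

After press 4 at (2,0):
1 1 0
1 0 0
0 0 1
0 1 1
0 0 1

After press 5 at (0,0):
0 0 0
0 0 0
0 0 1
0 1 1
0 0 1

After press 6 at (3,2):
0 0 0
0 0 0
0 0 0
0 0 0
0 0 0

Lights still on: 0

Answer: yes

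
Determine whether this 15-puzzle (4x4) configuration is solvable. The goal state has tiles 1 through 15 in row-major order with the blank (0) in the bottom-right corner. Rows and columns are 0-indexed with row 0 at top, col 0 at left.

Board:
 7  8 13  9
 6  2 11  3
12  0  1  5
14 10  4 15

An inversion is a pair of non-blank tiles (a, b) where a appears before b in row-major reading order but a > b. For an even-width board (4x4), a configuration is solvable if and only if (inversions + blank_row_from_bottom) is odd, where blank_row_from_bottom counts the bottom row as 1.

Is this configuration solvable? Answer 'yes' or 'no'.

Inversions: 48
Blank is in row 2 (0-indexed from top), which is row 2 counting from the bottom (bottom = 1).
48 + 2 = 50, which is even, so the puzzle is not solvable.

Answer: no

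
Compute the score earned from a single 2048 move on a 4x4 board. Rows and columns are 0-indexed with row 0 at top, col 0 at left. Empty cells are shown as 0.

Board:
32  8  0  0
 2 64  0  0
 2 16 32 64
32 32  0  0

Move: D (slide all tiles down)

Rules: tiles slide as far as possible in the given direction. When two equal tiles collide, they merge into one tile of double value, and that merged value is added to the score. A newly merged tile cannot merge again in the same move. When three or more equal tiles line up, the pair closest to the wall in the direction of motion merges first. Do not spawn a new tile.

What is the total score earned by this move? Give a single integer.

Slide down:
col 0: [32, 2, 2, 32] -> [0, 32, 4, 32]  score +4 (running 4)
col 1: [8, 64, 16, 32] -> [8, 64, 16, 32]  score +0 (running 4)
col 2: [0, 0, 32, 0] -> [0, 0, 0, 32]  score +0 (running 4)
col 3: [0, 0, 64, 0] -> [0, 0, 0, 64]  score +0 (running 4)
Board after move:
 0  8  0  0
32 64  0  0
 4 16  0  0
32 32 32 64

Answer: 4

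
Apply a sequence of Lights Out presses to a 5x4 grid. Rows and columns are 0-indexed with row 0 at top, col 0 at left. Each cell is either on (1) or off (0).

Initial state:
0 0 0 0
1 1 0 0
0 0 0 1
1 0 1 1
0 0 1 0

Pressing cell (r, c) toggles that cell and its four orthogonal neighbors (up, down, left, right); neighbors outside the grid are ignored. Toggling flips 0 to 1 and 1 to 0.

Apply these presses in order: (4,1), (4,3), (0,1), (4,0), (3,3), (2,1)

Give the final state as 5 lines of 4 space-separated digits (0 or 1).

Answer: 1 1 1 0
1 1 0 0
1 1 1 0
0 0 0 1
0 0 1 0

Derivation:
After press 1 at (4,1):
0 0 0 0
1 1 0 0
0 0 0 1
1 1 1 1
1 1 0 0

After press 2 at (4,3):
0 0 0 0
1 1 0 0
0 0 0 1
1 1 1 0
1 1 1 1

After press 3 at (0,1):
1 1 1 0
1 0 0 0
0 0 0 1
1 1 1 0
1 1 1 1

After press 4 at (4,0):
1 1 1 0
1 0 0 0
0 0 0 1
0 1 1 0
0 0 1 1

After press 5 at (3,3):
1 1 1 0
1 0 0 0
0 0 0 0
0 1 0 1
0 0 1 0

After press 6 at (2,1):
1 1 1 0
1 1 0 0
1 1 1 0
0 0 0 1
0 0 1 0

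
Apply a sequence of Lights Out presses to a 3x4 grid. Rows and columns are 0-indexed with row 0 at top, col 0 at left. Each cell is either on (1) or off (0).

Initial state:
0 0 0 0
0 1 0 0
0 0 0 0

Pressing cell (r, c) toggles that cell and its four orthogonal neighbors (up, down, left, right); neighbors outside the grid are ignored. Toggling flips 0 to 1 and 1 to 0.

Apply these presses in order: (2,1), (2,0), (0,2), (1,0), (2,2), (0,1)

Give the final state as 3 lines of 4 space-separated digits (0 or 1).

Answer: 0 0 0 1
0 0 0 0
1 1 0 1

Derivation:
After press 1 at (2,1):
0 0 0 0
0 0 0 0
1 1 1 0

After press 2 at (2,0):
0 0 0 0
1 0 0 0
0 0 1 0

After press 3 at (0,2):
0 1 1 1
1 0 1 0
0 0 1 0

After press 4 at (1,0):
1 1 1 1
0 1 1 0
1 0 1 0

After press 5 at (2,2):
1 1 1 1
0 1 0 0
1 1 0 1

After press 6 at (0,1):
0 0 0 1
0 0 0 0
1 1 0 1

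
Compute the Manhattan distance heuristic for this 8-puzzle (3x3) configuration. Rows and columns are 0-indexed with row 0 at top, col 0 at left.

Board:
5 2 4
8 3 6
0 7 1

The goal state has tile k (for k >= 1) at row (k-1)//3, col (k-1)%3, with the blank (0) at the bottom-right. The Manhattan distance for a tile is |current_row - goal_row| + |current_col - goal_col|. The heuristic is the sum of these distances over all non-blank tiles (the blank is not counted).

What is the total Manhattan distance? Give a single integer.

Answer: 14

Derivation:
Tile 5: (0,0)->(1,1) = 2
Tile 2: (0,1)->(0,1) = 0
Tile 4: (0,2)->(1,0) = 3
Tile 8: (1,0)->(2,1) = 2
Tile 3: (1,1)->(0,2) = 2
Tile 6: (1,2)->(1,2) = 0
Tile 7: (2,1)->(2,0) = 1
Tile 1: (2,2)->(0,0) = 4
Sum: 2 + 0 + 3 + 2 + 2 + 0 + 1 + 4 = 14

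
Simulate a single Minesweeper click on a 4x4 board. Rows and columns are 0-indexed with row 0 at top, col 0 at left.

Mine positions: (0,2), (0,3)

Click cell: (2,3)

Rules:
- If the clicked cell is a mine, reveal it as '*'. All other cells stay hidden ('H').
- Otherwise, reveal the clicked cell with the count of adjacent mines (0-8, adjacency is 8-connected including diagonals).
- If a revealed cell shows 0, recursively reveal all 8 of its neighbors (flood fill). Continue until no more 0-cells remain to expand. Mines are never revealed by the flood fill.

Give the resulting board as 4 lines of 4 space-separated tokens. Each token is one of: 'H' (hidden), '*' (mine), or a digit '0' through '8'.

0 1 H H
0 1 2 2
0 0 0 0
0 0 0 0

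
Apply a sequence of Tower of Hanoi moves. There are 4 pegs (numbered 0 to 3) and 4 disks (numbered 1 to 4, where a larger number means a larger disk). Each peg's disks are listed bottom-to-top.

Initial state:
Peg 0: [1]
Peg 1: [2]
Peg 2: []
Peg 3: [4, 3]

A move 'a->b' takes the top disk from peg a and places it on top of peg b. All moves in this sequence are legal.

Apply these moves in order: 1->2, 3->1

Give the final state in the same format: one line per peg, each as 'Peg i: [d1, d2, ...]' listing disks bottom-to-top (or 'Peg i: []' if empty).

Answer: Peg 0: [1]
Peg 1: [3]
Peg 2: [2]
Peg 3: [4]

Derivation:
After move 1 (1->2):
Peg 0: [1]
Peg 1: []
Peg 2: [2]
Peg 3: [4, 3]

After move 2 (3->1):
Peg 0: [1]
Peg 1: [3]
Peg 2: [2]
Peg 3: [4]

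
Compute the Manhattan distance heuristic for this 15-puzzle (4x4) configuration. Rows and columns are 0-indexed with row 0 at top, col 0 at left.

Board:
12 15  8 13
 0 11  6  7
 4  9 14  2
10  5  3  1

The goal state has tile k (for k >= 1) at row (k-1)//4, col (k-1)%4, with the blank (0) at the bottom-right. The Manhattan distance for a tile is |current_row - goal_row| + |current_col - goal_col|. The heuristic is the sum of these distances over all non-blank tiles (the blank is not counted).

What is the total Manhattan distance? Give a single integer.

Tile 12: at (0,0), goal (2,3), distance |0-2|+|0-3| = 5
Tile 15: at (0,1), goal (3,2), distance |0-3|+|1-2| = 4
Tile 8: at (0,2), goal (1,3), distance |0-1|+|2-3| = 2
Tile 13: at (0,3), goal (3,0), distance |0-3|+|3-0| = 6
Tile 11: at (1,1), goal (2,2), distance |1-2|+|1-2| = 2
Tile 6: at (1,2), goal (1,1), distance |1-1|+|2-1| = 1
Tile 7: at (1,3), goal (1,2), distance |1-1|+|3-2| = 1
Tile 4: at (2,0), goal (0,3), distance |2-0|+|0-3| = 5
Tile 9: at (2,1), goal (2,0), distance |2-2|+|1-0| = 1
Tile 14: at (2,2), goal (3,1), distance |2-3|+|2-1| = 2
Tile 2: at (2,3), goal (0,1), distance |2-0|+|3-1| = 4
Tile 10: at (3,0), goal (2,1), distance |3-2|+|0-1| = 2
Tile 5: at (3,1), goal (1,0), distance |3-1|+|1-0| = 3
Tile 3: at (3,2), goal (0,2), distance |3-0|+|2-2| = 3
Tile 1: at (3,3), goal (0,0), distance |3-0|+|3-0| = 6
Sum: 5 + 4 + 2 + 6 + 2 + 1 + 1 + 5 + 1 + 2 + 4 + 2 + 3 + 3 + 6 = 47

Answer: 47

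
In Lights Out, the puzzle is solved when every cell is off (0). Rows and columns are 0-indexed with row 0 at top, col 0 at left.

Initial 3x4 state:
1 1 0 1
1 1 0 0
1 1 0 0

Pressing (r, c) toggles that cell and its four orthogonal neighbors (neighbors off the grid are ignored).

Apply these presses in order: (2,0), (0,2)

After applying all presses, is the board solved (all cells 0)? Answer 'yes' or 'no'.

Answer: no

Derivation:
After press 1 at (2,0):
1 1 0 1
0 1 0 0
0 0 0 0

After press 2 at (0,2):
1 0 1 0
0 1 1 0
0 0 0 0

Lights still on: 4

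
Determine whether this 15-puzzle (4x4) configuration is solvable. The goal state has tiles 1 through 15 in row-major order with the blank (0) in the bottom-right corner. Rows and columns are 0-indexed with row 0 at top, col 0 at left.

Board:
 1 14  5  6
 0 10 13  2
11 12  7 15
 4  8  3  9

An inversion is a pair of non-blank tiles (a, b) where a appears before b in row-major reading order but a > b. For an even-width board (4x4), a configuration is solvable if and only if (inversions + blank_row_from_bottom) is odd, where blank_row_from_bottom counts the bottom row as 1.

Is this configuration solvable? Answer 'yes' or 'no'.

Answer: yes

Derivation:
Inversions: 50
Blank is in row 1 (0-indexed from top), which is row 3 counting from the bottom (bottom = 1).
50 + 3 = 53, which is odd, so the puzzle is solvable.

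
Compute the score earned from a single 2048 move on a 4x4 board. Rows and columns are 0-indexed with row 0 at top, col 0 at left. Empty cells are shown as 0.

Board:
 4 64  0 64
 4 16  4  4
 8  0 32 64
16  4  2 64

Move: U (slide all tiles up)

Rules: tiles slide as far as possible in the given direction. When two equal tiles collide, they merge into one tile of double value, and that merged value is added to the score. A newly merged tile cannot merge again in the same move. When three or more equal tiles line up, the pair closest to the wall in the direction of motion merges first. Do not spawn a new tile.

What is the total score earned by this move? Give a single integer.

Answer: 136

Derivation:
Slide up:
col 0: [4, 4, 8, 16] -> [8, 8, 16, 0]  score +8 (running 8)
col 1: [64, 16, 0, 4] -> [64, 16, 4, 0]  score +0 (running 8)
col 2: [0, 4, 32, 2] -> [4, 32, 2, 0]  score +0 (running 8)
col 3: [64, 4, 64, 64] -> [64, 4, 128, 0]  score +128 (running 136)
Board after move:
  8  64   4  64
  8  16  32   4
 16   4   2 128
  0   0   0   0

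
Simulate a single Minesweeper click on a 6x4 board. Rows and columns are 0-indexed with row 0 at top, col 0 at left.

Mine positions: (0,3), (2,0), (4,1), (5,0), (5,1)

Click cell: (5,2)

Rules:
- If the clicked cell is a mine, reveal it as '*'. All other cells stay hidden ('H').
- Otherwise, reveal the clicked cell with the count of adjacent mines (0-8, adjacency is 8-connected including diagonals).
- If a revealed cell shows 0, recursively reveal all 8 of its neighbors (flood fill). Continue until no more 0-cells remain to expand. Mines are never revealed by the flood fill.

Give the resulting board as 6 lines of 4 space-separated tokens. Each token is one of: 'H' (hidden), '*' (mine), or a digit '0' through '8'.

H H H H
H H H H
H H H H
H H H H
H H H H
H H 2 H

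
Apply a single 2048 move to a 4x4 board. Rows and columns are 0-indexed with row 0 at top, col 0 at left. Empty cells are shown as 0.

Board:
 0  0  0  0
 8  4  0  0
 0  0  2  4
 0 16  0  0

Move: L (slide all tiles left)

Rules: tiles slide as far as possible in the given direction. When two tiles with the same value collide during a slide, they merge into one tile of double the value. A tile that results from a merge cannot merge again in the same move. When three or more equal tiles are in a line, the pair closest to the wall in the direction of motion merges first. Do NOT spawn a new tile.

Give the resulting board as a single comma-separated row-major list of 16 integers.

Slide left:
row 0: [0, 0, 0, 0] -> [0, 0, 0, 0]
row 1: [8, 4, 0, 0] -> [8, 4, 0, 0]
row 2: [0, 0, 2, 4] -> [2, 4, 0, 0]
row 3: [0, 16, 0, 0] -> [16, 0, 0, 0]

Answer: 0, 0, 0, 0, 8, 4, 0, 0, 2, 4, 0, 0, 16, 0, 0, 0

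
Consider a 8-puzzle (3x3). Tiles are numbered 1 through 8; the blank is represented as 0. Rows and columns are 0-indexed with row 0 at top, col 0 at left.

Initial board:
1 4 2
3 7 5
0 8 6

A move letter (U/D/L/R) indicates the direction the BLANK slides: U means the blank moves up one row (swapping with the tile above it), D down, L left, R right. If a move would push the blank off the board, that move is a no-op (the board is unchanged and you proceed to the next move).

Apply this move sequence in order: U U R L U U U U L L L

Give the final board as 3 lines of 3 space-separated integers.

After move 1 (U):
1 4 2
0 7 5
3 8 6

After move 2 (U):
0 4 2
1 7 5
3 8 6

After move 3 (R):
4 0 2
1 7 5
3 8 6

After move 4 (L):
0 4 2
1 7 5
3 8 6

After move 5 (U):
0 4 2
1 7 5
3 8 6

After move 6 (U):
0 4 2
1 7 5
3 8 6

After move 7 (U):
0 4 2
1 7 5
3 8 6

After move 8 (U):
0 4 2
1 7 5
3 8 6

After move 9 (L):
0 4 2
1 7 5
3 8 6

After move 10 (L):
0 4 2
1 7 5
3 8 6

After move 11 (L):
0 4 2
1 7 5
3 8 6

Answer: 0 4 2
1 7 5
3 8 6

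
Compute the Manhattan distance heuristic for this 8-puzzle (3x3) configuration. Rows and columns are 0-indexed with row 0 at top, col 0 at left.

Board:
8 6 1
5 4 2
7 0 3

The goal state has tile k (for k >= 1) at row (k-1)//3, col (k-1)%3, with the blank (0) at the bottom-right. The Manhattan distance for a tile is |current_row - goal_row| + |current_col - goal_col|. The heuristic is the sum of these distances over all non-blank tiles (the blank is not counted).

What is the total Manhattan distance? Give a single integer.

Answer: 13

Derivation:
Tile 8: at (0,0), goal (2,1), distance |0-2|+|0-1| = 3
Tile 6: at (0,1), goal (1,2), distance |0-1|+|1-2| = 2
Tile 1: at (0,2), goal (0,0), distance |0-0|+|2-0| = 2
Tile 5: at (1,0), goal (1,1), distance |1-1|+|0-1| = 1
Tile 4: at (1,1), goal (1,0), distance |1-1|+|1-0| = 1
Tile 2: at (1,2), goal (0,1), distance |1-0|+|2-1| = 2
Tile 7: at (2,0), goal (2,0), distance |2-2|+|0-0| = 0
Tile 3: at (2,2), goal (0,2), distance |2-0|+|2-2| = 2
Sum: 3 + 2 + 2 + 1 + 1 + 2 + 0 + 2 = 13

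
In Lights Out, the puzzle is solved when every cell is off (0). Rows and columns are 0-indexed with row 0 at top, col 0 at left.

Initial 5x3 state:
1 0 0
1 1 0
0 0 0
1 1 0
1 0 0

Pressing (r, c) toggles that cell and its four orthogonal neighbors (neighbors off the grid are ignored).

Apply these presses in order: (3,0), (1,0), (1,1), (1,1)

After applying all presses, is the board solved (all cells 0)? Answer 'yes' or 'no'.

After press 1 at (3,0):
1 0 0
1 1 0
1 0 0
0 0 0
0 0 0

After press 2 at (1,0):
0 0 0
0 0 0
0 0 0
0 0 0
0 0 0

After press 3 at (1,1):
0 1 0
1 1 1
0 1 0
0 0 0
0 0 0

After press 4 at (1,1):
0 0 0
0 0 0
0 0 0
0 0 0
0 0 0

Lights still on: 0

Answer: yes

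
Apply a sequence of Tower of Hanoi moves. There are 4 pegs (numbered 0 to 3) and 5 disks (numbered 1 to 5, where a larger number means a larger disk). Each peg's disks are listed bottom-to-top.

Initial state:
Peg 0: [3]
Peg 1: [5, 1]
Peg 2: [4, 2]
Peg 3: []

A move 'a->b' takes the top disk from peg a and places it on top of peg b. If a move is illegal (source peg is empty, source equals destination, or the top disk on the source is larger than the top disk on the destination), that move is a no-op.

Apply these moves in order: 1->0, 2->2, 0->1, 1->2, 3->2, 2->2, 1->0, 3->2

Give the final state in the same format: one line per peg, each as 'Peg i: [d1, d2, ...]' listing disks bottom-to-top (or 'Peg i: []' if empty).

After move 1 (1->0):
Peg 0: [3, 1]
Peg 1: [5]
Peg 2: [4, 2]
Peg 3: []

After move 2 (2->2):
Peg 0: [3, 1]
Peg 1: [5]
Peg 2: [4, 2]
Peg 3: []

After move 3 (0->1):
Peg 0: [3]
Peg 1: [5, 1]
Peg 2: [4, 2]
Peg 3: []

After move 4 (1->2):
Peg 0: [3]
Peg 1: [5]
Peg 2: [4, 2, 1]
Peg 3: []

After move 5 (3->2):
Peg 0: [3]
Peg 1: [5]
Peg 2: [4, 2, 1]
Peg 3: []

After move 6 (2->2):
Peg 0: [3]
Peg 1: [5]
Peg 2: [4, 2, 1]
Peg 3: []

After move 7 (1->0):
Peg 0: [3]
Peg 1: [5]
Peg 2: [4, 2, 1]
Peg 3: []

After move 8 (3->2):
Peg 0: [3]
Peg 1: [5]
Peg 2: [4, 2, 1]
Peg 3: []

Answer: Peg 0: [3]
Peg 1: [5]
Peg 2: [4, 2, 1]
Peg 3: []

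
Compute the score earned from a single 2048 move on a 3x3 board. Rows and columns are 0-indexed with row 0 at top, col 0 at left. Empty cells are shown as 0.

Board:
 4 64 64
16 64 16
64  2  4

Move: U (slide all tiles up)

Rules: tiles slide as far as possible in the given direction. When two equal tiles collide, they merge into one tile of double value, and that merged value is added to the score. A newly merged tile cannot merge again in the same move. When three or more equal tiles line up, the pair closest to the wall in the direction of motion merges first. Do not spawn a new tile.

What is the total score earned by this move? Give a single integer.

Slide up:
col 0: [4, 16, 64] -> [4, 16, 64]  score +0 (running 0)
col 1: [64, 64, 2] -> [128, 2, 0]  score +128 (running 128)
col 2: [64, 16, 4] -> [64, 16, 4]  score +0 (running 128)
Board after move:
  4 128  64
 16   2  16
 64   0   4

Answer: 128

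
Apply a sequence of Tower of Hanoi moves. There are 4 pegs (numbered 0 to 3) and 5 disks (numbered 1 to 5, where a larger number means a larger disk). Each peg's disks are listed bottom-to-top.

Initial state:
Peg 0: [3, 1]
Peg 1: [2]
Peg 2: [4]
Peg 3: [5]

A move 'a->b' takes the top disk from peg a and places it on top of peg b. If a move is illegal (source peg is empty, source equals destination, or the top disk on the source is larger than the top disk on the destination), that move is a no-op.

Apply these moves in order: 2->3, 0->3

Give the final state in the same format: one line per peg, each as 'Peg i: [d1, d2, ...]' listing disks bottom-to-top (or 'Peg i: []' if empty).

Answer: Peg 0: [3]
Peg 1: [2]
Peg 2: []
Peg 3: [5, 4, 1]

Derivation:
After move 1 (2->3):
Peg 0: [3, 1]
Peg 1: [2]
Peg 2: []
Peg 3: [5, 4]

After move 2 (0->3):
Peg 0: [3]
Peg 1: [2]
Peg 2: []
Peg 3: [5, 4, 1]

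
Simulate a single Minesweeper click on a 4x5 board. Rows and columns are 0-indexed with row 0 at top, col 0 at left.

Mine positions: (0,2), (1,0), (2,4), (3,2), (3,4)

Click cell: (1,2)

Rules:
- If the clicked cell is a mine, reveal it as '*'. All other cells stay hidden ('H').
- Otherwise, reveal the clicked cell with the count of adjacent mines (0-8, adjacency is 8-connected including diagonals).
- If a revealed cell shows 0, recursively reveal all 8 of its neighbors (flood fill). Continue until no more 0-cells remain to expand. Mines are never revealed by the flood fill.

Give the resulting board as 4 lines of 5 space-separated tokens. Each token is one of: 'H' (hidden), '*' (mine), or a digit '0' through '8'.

H H H H H
H H 1 H H
H H H H H
H H H H H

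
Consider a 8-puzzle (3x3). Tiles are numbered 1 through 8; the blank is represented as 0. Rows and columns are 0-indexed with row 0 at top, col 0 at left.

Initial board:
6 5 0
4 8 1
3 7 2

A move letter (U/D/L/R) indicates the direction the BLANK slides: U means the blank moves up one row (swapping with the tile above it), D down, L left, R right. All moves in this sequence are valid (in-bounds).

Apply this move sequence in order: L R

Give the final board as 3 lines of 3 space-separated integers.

After move 1 (L):
6 0 5
4 8 1
3 7 2

After move 2 (R):
6 5 0
4 8 1
3 7 2

Answer: 6 5 0
4 8 1
3 7 2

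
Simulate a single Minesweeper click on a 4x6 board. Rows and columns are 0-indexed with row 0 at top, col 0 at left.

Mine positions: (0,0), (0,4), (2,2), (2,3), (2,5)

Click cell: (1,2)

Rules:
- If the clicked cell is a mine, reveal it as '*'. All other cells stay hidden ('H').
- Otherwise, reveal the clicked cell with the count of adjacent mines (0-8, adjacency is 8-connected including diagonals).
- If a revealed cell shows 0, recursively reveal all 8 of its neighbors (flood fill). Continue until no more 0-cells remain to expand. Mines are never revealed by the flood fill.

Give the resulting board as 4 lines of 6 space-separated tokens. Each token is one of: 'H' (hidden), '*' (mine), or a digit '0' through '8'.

H H H H H H
H H 2 H H H
H H H H H H
H H H H H H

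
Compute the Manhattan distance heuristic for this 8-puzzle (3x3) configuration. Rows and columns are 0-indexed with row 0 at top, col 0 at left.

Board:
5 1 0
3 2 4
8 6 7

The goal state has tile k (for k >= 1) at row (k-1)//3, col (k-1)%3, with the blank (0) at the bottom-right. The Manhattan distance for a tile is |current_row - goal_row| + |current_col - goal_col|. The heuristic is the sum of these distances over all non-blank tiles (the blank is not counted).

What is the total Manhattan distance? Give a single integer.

Tile 5: (0,0)->(1,1) = 2
Tile 1: (0,1)->(0,0) = 1
Tile 3: (1,0)->(0,2) = 3
Tile 2: (1,1)->(0,1) = 1
Tile 4: (1,2)->(1,0) = 2
Tile 8: (2,0)->(2,1) = 1
Tile 6: (2,1)->(1,2) = 2
Tile 7: (2,2)->(2,0) = 2
Sum: 2 + 1 + 3 + 1 + 2 + 1 + 2 + 2 = 14

Answer: 14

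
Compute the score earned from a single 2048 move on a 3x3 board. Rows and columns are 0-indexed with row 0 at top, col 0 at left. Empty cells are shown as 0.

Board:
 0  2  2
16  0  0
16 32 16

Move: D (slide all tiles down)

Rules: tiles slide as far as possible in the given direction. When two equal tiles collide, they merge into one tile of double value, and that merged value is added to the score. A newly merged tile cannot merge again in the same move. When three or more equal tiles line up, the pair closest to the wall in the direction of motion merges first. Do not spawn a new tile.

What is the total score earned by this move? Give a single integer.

Slide down:
col 0: [0, 16, 16] -> [0, 0, 32]  score +32 (running 32)
col 1: [2, 0, 32] -> [0, 2, 32]  score +0 (running 32)
col 2: [2, 0, 16] -> [0, 2, 16]  score +0 (running 32)
Board after move:
 0  0  0
 0  2  2
32 32 16

Answer: 32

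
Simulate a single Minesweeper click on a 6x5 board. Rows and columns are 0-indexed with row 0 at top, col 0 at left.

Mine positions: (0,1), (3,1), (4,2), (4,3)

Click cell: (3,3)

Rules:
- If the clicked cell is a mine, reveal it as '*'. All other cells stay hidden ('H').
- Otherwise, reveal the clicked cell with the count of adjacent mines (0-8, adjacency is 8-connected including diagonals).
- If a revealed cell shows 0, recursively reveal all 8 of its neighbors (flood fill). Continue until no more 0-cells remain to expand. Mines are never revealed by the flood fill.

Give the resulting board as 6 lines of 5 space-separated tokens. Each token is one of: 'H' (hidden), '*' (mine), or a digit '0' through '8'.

H H H H H
H H H H H
H H H H H
H H H 2 H
H H H H H
H H H H H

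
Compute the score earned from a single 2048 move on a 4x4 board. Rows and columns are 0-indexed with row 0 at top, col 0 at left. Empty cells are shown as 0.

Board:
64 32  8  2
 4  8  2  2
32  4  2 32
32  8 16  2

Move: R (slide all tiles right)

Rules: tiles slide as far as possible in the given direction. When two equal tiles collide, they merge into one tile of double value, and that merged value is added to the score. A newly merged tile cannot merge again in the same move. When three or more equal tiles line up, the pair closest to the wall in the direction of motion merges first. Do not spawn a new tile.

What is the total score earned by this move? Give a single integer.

Slide right:
row 0: [64, 32, 8, 2] -> [64, 32, 8, 2]  score +0 (running 0)
row 1: [4, 8, 2, 2] -> [0, 4, 8, 4]  score +4 (running 4)
row 2: [32, 4, 2, 32] -> [32, 4, 2, 32]  score +0 (running 4)
row 3: [32, 8, 16, 2] -> [32, 8, 16, 2]  score +0 (running 4)
Board after move:
64 32  8  2
 0  4  8  4
32  4  2 32
32  8 16  2

Answer: 4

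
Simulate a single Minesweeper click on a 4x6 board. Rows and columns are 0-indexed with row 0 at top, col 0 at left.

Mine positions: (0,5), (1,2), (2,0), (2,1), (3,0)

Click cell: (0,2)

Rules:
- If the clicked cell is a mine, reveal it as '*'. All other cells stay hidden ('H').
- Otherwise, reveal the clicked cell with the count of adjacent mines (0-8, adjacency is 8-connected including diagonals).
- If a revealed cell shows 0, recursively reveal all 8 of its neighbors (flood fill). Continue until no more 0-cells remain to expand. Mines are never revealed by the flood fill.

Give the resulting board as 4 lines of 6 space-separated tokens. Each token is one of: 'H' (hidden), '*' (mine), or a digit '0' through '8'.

H H 1 H H H
H H H H H H
H H H H H H
H H H H H H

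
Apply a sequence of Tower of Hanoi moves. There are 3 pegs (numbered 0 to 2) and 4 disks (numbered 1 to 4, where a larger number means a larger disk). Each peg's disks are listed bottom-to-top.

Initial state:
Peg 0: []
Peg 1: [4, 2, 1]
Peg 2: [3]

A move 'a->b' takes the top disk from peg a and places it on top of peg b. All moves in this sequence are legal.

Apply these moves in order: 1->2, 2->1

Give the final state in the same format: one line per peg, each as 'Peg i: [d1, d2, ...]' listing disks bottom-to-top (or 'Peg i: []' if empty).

After move 1 (1->2):
Peg 0: []
Peg 1: [4, 2]
Peg 2: [3, 1]

After move 2 (2->1):
Peg 0: []
Peg 1: [4, 2, 1]
Peg 2: [3]

Answer: Peg 0: []
Peg 1: [4, 2, 1]
Peg 2: [3]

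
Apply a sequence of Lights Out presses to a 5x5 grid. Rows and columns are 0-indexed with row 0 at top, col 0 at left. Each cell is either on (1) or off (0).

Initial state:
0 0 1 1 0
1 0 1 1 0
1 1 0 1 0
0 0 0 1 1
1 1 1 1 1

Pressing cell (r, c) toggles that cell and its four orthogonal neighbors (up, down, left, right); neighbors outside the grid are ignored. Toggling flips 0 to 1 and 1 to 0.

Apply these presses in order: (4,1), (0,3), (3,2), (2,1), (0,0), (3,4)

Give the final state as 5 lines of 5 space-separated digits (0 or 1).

After press 1 at (4,1):
0 0 1 1 0
1 0 1 1 0
1 1 0 1 0
0 1 0 1 1
0 0 0 1 1

After press 2 at (0,3):
0 0 0 0 1
1 0 1 0 0
1 1 0 1 0
0 1 0 1 1
0 0 0 1 1

After press 3 at (3,2):
0 0 0 0 1
1 0 1 0 0
1 1 1 1 0
0 0 1 0 1
0 0 1 1 1

After press 4 at (2,1):
0 0 0 0 1
1 1 1 0 0
0 0 0 1 0
0 1 1 0 1
0 0 1 1 1

After press 5 at (0,0):
1 1 0 0 1
0 1 1 0 0
0 0 0 1 0
0 1 1 0 1
0 0 1 1 1

After press 6 at (3,4):
1 1 0 0 1
0 1 1 0 0
0 0 0 1 1
0 1 1 1 0
0 0 1 1 0

Answer: 1 1 0 0 1
0 1 1 0 0
0 0 0 1 1
0 1 1 1 0
0 0 1 1 0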